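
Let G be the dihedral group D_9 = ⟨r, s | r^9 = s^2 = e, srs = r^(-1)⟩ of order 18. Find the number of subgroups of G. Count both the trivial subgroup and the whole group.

16

|G| = 18, so by Lagrange every subgroup order divides 18. Divisors: 1, 2, 3, 6, 9, 18.
Subgroups by order — order 1: 1; order 2: 9; order 3: 1; order 6: 3; order 9: 1; order 18: 1.
Total: 1 + 9 + 1 + 3 + 1 + 1 = 16.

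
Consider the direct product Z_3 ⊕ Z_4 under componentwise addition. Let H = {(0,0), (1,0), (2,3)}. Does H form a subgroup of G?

No

(1,0) ∈ H but its inverse (2,0) ∉ H, so H is not a subgroup.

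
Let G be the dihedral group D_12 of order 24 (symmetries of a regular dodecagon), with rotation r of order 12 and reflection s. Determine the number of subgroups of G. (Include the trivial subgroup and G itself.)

34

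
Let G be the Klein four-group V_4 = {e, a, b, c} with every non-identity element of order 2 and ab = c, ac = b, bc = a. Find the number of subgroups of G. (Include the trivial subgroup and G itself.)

|G| = 4, so by Lagrange every subgroup order divides 4. Divisors: 1, 2, 4.
Subgroups by order — order 1: 1; order 2: 3; order 4: 1.
Total: 1 + 3 + 1 = 5.

5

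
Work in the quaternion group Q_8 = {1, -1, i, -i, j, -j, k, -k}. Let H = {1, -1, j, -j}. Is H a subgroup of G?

Yes

|H| = 4 divides |G| = 8, consistent with Lagrange.
H contains the identity, every element's inverse is in H, and H is closed under ·: it is a subgroup.
In fact H = ⟨j⟩.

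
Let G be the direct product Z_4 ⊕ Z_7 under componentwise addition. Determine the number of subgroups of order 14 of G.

1

|G| = 28 and 14 | 28, so subgroups of order 14 are possible by Lagrange.
The subgroups of order 14 are: {(0,0), (0,1), (0,2), (0,3), (0,4), (0,5), (0,6), (2,0), (2,1), (2,2), (2,3), (2,4), (2,5), (2,6)}.
So G has 1 subgroup of order 14.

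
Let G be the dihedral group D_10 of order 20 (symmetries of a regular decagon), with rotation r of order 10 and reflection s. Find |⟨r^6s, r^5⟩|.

4

|⟨r^6s⟩| = 2 and |⟨r^5⟩| = 2, so |H| is a multiple of lcm(2, 2) = 2 and divides |G| = 20.
Closing under the operation: H = {e, r^5, rs, r^6s}, so |H| = 4.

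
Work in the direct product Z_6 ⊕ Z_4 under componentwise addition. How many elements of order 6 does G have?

6

An element (a,b) has order lcm(ord(a), ord(b)); count pairs with lcm equal to 6.
Enumerating gives 6 such elements.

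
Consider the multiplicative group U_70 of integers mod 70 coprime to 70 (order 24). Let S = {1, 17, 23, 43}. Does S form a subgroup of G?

No

17 ∈ S but its inverse 33 ∉ S, so S is not a subgroup.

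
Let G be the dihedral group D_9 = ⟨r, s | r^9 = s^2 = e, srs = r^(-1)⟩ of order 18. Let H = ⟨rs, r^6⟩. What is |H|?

6

|⟨rs⟩| = 2 and |⟨r^6⟩| = 3, so |H| is a multiple of lcm(2, 3) = 6 and divides |G| = 18.
Closing under the operation: H = {e, r^3, r^6, rs, r^4s, r^7s}, so |H| = 6.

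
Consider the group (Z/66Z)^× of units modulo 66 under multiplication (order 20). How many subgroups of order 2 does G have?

|G| = 20 and 2 | 20, so subgroups of order 2 are possible by Lagrange.
The subgroups of order 2 are: {1, 23}; {1, 43}; {1, 65}.
So G has 3 subgroups of order 2.

3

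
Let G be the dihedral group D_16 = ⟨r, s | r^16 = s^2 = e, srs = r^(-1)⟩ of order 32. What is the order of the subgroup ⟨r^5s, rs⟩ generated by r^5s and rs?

|⟨r^5s⟩| = 2 and |⟨rs⟩| = 2, so |H| is a multiple of lcm(2, 2) = 2 and divides |G| = 32.
Closing under the operation: H = {e, r^4, r^8, r^12, rs, r^5s, r^9s, r^13s}, so |H| = 8.

8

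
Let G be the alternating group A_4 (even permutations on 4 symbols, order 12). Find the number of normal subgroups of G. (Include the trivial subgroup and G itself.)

3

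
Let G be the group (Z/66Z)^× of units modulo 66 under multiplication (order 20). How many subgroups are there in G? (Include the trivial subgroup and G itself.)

|G| = 20, so by Lagrange every subgroup order divides 20. Divisors: 1, 2, 4, 5, 10, 20.
Subgroups by order — order 1: 1; order 2: 3; order 4: 1; order 5: 1; order 10: 3; order 20: 1.
Total: 1 + 3 + 1 + 1 + 3 + 1 = 10.

10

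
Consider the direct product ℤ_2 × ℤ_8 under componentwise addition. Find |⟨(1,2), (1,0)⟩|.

8

|⟨(1,2)⟩| = 4 and |⟨(1,0)⟩| = 2, so |H| is a multiple of lcm(4, 2) = 4 and divides |G| = 16.
Closing under the operation: H = {(0,0), (0,2), (0,4), (0,6), (1,0), (1,2), (1,4), (1,6)}, so |H| = 8.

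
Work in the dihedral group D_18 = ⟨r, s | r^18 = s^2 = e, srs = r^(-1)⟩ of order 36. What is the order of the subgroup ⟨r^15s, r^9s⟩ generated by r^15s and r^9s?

6

|⟨r^15s⟩| = 2 and |⟨r^9s⟩| = 2, so |H| is a multiple of lcm(2, 2) = 2 and divides |G| = 36.
Closing under the operation: H = {e, r^6, r^12, r^3s, r^9s, r^15s}, so |H| = 6.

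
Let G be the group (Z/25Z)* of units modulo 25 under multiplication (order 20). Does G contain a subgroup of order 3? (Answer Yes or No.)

No

3 does not divide |G| = 20, so by Lagrange no subgroup of order 3 exists.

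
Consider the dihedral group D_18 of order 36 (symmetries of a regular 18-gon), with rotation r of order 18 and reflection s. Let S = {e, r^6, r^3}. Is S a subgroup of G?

r^6 ∈ S but its inverse r^12 ∉ S, so S is not a subgroup.

No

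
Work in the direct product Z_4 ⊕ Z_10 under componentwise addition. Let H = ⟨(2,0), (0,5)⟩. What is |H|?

|⟨(2,0)⟩| = 2 and |⟨(0,5)⟩| = 2, so |H| is a multiple of lcm(2, 2) = 2 and divides |G| = 40.
Closing under the operation: H = {(0,0), (0,5), (2,0), (2,5)}, so |H| = 4.

4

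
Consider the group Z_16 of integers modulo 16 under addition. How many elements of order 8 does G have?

In a cyclic group of order 16, the number of elements of order d (for d | 16) is φ(d).
φ(8) = 4.

4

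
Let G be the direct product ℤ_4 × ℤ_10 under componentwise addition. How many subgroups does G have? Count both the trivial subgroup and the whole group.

|G| = 40, so by Lagrange every subgroup order divides 40. Divisors: 1, 2, 4, 5, 8, 10, 20, 40.
Subgroups by order — order 1: 1; order 2: 3; order 4: 3; order 5: 1; order 8: 1; order 10: 3; order 20: 3; order 40: 1.
Total: 1 + 3 + 3 + 1 + 1 + 3 + 3 + 1 = 16.

16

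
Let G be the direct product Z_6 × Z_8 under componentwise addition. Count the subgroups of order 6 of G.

3

|G| = 48 and 6 | 48, so subgroups of order 6 are possible by Lagrange.
The subgroups of order 6 are: {(0,0), (0,4), (2,0), (2,4), (4,0), (4,4)}; {(0,0), (1,0), (2,0), (3,0), (4,0), (5,0)}; {(0,0), (1,4), (2,0), (3,4), (4,0), (5,4)}.
So G has 3 subgroups of order 6.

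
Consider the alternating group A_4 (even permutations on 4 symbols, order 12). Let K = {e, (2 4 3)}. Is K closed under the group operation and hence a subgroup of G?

(2 4 3) ∈ K but its inverse (2 3 4) ∉ K, so K is not a subgroup.

No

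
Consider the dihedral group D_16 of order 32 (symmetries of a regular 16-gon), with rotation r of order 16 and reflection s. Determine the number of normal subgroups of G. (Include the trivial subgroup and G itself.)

8

G has 36 subgroups. Checking conjugation-invariance by order — order 1: 1/1 normal; order 2: 1/17 normal; order 4: 1/9 normal; order 8: 1/5 normal; order 16: 3/3 normal; order 32: 1/1 normal.
Total normal subgroups: 8.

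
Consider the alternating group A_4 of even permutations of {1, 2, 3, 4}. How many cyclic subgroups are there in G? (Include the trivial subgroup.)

Each element a generates a cyclic subgroup ⟨a⟩; distinct elements may generate the same one (a cyclic group of order d has φ(d) generators).
Cyclic subgroups by order — order 1: 1; order 2: 3; order 3: 4.
Total: 8.

8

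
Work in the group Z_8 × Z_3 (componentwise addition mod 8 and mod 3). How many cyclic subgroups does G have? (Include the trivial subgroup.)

Each element a generates a cyclic subgroup ⟨a⟩; distinct elements may generate the same one (a cyclic group of order d has φ(d) generators).
Cyclic subgroups by order — order 1: 1; order 2: 1; order 3: 1; order 4: 1; order 6: 1; order 8: 1; order 12: 1; order 24: 1.
Total: 8.

8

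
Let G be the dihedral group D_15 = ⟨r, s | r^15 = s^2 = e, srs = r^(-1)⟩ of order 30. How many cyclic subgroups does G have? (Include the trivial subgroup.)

Each element a generates a cyclic subgroup ⟨a⟩; distinct elements may generate the same one (a cyclic group of order d has φ(d) generators).
Cyclic subgroups by order — order 1: 1; order 2: 15; order 3: 1; order 5: 1; order 15: 1.
Total: 19.

19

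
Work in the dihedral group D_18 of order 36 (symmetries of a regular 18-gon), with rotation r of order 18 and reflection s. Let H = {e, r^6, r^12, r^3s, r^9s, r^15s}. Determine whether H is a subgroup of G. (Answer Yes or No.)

|H| = 6 divides |G| = 36, consistent with Lagrange.
H contains the identity, every element's inverse is in H, and H is closed under ·: it is a subgroup.

Yes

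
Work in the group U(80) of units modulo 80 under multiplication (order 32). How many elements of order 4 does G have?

24

Enumerating element orders in G gives 24 elements of order 4.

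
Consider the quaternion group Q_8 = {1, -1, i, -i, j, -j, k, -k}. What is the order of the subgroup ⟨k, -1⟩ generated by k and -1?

4

|⟨k⟩| = 4 and |⟨-1⟩| = 2, so |H| is a multiple of lcm(4, 2) = 4 and divides |G| = 8.
Closing under the operation: H = {1, -1, k, -k}, so |H| = 4.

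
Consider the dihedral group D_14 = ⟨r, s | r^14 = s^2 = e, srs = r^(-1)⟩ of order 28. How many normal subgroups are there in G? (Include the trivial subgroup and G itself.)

7

G has 28 subgroups. Checking conjugation-invariance by order — order 1: 1/1 normal; order 2: 1/15 normal; order 4: 0/7 normal; order 7: 1/1 normal; order 14: 3/3 normal; order 28: 1/1 normal.
Total normal subgroups: 7.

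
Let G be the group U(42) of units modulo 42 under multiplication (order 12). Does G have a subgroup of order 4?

4 | 12. A subgroup of order 4 is {1, 13, 29, 41}.

Yes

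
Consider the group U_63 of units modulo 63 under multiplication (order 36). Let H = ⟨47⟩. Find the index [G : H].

6

|⟨47⟩| = 6 and |G| = 36.
By Lagrange, [G : H] = |G|/|H| = 36/6 = 6.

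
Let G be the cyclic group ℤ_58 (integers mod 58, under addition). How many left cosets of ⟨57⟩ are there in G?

|⟨57⟩| = 58 and |G| = 58.
By Lagrange, [G : H] = |G|/|H| = 58/58 = 1.

1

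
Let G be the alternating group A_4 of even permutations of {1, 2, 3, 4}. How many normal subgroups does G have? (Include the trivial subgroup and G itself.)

G has 10 subgroups. Checking conjugation-invariance by order — order 1: 1/1 normal; order 2: 0/3 normal; order 3: 0/4 normal; order 4: 1/1 normal; order 12: 1/1 normal.
Total normal subgroups: 3.

3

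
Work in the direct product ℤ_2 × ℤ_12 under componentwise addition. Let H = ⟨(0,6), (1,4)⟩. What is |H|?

|⟨(0,6)⟩| = 2 and |⟨(1,4)⟩| = 6, so |H| is a multiple of lcm(2, 6) = 6 and divides |G| = 24.
Closing under the operation: H = {(0,0), (0,2), (0,4), (0,6), (0,8), (0,10), (1,0), (1,2), (1,4), (1,6), (1,8), (1,10)}, so |H| = 12.

12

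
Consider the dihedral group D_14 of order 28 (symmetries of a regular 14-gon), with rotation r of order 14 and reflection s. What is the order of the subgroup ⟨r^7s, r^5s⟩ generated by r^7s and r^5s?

|⟨r^7s⟩| = 2 and |⟨r^5s⟩| = 2, so |H| is a multiple of lcm(2, 2) = 2 and divides |G| = 28.
Closing under the operation: H = {e, r^2, r^4, r^6, r^8, r^10, r^12, rs, r^3s, r^5s, r^7s, r^9s, r^11s, r^13s}, so |H| = 14.

14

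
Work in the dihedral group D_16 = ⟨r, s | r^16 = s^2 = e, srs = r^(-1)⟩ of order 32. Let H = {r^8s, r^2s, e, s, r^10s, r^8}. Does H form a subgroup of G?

No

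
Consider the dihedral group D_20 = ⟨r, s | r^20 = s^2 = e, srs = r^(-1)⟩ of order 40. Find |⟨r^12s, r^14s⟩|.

20

|⟨r^12s⟩| = 2 and |⟨r^14s⟩| = 2, so |H| is a multiple of lcm(2, 2) = 2 and divides |G| = 40.
Closing under the operation: H = {e, r^2, r^4, r^6, r^8, r^10, r^12, r^14, r^16, r^18, s, r^2s, r^4s, r^6s, r^8s, r^10s, r^12s, r^14s, r^16s, r^18s}, so |H| = 20.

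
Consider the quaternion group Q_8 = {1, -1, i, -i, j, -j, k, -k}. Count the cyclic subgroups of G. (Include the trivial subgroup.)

5

Each element a generates a cyclic subgroup ⟨a⟩; distinct elements may generate the same one (a cyclic group of order d has φ(d) generators).
Cyclic subgroups by order — order 1: 1; order 2: 1; order 4: 3.
Total: 5.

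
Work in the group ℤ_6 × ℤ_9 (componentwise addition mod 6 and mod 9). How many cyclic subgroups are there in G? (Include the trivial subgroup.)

16

A cyclic subgroup of order d is generated by each of its φ(d) elements of order d, so the cyclic subgroups of order d number (#elements of order d)/φ(d).
Cyclic subgroups by order — order 1: 1; order 2: 1; order 3: 4; order 6: 4; order 9: 3; order 18: 3.
Total: 16.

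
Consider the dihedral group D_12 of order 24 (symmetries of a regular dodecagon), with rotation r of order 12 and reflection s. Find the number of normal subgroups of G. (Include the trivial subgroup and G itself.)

9

G has 34 subgroups. Checking conjugation-invariance by order — order 1: 1/1 normal; order 2: 1/13 normal; order 3: 1/1 normal; order 4: 1/7 normal; order 6: 1/5 normal; order 8: 0/3 normal; order 12: 3/3 normal; order 24: 1/1 normal.
Total normal subgroups: 9.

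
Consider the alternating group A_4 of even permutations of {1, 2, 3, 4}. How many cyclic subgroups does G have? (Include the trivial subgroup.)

8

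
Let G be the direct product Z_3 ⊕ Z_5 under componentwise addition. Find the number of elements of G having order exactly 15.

An element (a,b) has order lcm(ord(a), ord(b)); count pairs with lcm equal to 15.
Enumerating gives 8 such elements.

8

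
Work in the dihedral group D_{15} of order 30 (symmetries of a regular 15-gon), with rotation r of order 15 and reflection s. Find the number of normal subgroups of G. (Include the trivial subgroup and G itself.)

G has 28 subgroups. Checking conjugation-invariance by order — order 1: 1/1 normal; order 2: 0/15 normal; order 3: 1/1 normal; order 5: 1/1 normal; order 6: 0/5 normal; order 10: 0/3 normal; order 15: 1/1 normal; order 30: 1/1 normal.
Total normal subgroups: 5.

5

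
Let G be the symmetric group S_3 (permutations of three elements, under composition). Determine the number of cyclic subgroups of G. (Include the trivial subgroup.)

5

A cyclic subgroup of order d is generated by each of its φ(d) elements of order d, so the cyclic subgroups of order d number (#elements of order d)/φ(d).
Cyclic subgroups by order — order 1: 1; order 2: 3; order 3: 1.
Total: 5.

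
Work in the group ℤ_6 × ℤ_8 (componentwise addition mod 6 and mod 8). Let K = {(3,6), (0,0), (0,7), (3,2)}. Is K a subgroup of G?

(0,7) ∈ K but its inverse (0,1) ∉ K, so K is not a subgroup.

No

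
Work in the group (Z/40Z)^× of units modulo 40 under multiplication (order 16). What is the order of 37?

4

Compute successive powers of 37 mod 40: 37, 9, 13, 1; 37^4 ≡ 1 (mod 40).
So |⟨37⟩| = 4.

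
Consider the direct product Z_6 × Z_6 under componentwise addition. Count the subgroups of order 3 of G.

|G| = 36 and 3 | 36, so subgroups of order 3 are possible by Lagrange.
The subgroups of order 3 are: {(0,0), (0,2), (0,4)}; {(0,0), (2,0), (4,0)}; {(0,0), (2,2), (4,4)}; {(0,0), (2,4), (4,2)}.
So G has 4 subgroups of order 3.

4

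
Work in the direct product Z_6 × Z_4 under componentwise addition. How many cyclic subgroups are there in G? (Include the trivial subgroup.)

A cyclic subgroup of order d is generated by each of its φ(d) elements of order d, so the cyclic subgroups of order d number (#elements of order d)/φ(d).
Cyclic subgroups by order — order 1: 1; order 2: 3; order 3: 1; order 4: 2; order 6: 3; order 12: 2.
Total: 12.

12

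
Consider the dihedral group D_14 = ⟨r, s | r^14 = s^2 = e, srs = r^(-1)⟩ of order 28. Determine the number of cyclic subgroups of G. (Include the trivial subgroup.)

18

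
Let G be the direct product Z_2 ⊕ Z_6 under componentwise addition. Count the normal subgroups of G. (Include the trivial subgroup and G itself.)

10

G is abelian, so every subgroup is normal.
G has 10 subgroups in total, hence 10 normal subgroups.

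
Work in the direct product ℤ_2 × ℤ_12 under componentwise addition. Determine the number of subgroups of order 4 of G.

3

|G| = 24 and 4 | 24, so subgroups of order 4 are possible by Lagrange.
The subgroups of order 4 are: {(0,0), (0,3), (0,6), (0,9)}; {(0,0), (0,6), (1,0), (1,6)}; {(0,0), (0,6), (1,3), (1,9)}.
So G has 3 subgroups of order 4.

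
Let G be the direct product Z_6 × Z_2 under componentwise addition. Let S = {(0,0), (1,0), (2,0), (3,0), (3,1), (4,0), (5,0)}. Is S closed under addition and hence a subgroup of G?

No

|S| = 7 does not divide |G| = 12, so by Lagrange S is not a subgroup.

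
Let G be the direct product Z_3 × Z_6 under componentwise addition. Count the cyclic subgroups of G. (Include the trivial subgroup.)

10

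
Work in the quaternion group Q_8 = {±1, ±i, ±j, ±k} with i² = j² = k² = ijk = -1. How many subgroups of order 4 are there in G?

3

|G| = 8 and 4 | 8, so subgroups of order 4 are possible by Lagrange.
The subgroups of order 4 are: {1, -1, i, -i}; {1, -1, j, -j}; {1, -1, k, -k}.
So G has 3 subgroups of order 4.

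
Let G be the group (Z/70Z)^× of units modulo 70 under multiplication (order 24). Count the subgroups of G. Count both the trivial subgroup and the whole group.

16

|G| = 24, so by Lagrange every subgroup order divides 24. Divisors: 1, 2, 3, 4, 6, 8, 12, 24.
Subgroups by order — order 1: 1; order 2: 3; order 3: 1; order 4: 3; order 6: 3; order 8: 1; order 12: 3; order 24: 1.
Total: 1 + 3 + 1 + 3 + 3 + 1 + 3 + 1 = 16.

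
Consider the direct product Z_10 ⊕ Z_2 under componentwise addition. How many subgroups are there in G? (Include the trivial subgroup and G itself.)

10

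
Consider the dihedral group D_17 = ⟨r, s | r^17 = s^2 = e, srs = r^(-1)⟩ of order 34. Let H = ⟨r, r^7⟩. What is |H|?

17

|⟨r⟩| = 17 and |⟨r^7⟩| = 17, so |H| is a multiple of lcm(17, 17) = 17 and divides |G| = 34.
Closing under the operation: H = {e, r, r^2, r^3, r^4, r^5, r^6, r^7, r^8, r^9, r^10, r^11, r^12, r^13, r^14, r^15, r^16}, so |H| = 17.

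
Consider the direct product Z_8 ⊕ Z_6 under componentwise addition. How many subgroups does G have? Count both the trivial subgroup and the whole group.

|G| = 48, so by Lagrange every subgroup order divides 48. Divisors: 1, 2, 3, 4, 6, 8, 12, 16, 24, 48.
Subgroups by order — order 1: 1; order 2: 3; order 3: 1; order 4: 3; order 6: 3; order 8: 3; order 12: 3; order 16: 1; order 24: 3; order 48: 1.
Total: 1 + 3 + 1 + 3 + 3 + 3 + 3 + 1 + 3 + 1 = 22.

22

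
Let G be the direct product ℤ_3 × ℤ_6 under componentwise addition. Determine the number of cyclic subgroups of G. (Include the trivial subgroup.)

10

Group the elements of G by the cyclic subgroup they generate; each cyclic subgroup of order d accounts for φ(d) elements.
Cyclic subgroups by order — order 1: 1; order 2: 1; order 3: 4; order 6: 4.
Total: 10.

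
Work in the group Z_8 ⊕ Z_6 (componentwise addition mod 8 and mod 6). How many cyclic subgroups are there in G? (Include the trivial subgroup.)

Group the elements of G by the cyclic subgroup they generate; each cyclic subgroup of order d accounts for φ(d) elements.
Cyclic subgroups by order — order 1: 1; order 2: 3; order 3: 1; order 4: 2; order 6: 3; order 8: 2; order 12: 2; order 24: 2.
Total: 16.

16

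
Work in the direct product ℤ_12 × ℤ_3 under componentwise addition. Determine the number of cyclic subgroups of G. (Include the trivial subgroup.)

15

Group the elements of G by the cyclic subgroup they generate; each cyclic subgroup of order d accounts for φ(d) elements.
Cyclic subgroups by order — order 1: 1; order 2: 1; order 3: 4; order 4: 1; order 6: 4; order 12: 4.
Total: 15.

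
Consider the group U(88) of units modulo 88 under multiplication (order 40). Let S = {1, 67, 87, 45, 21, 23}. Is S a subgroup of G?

|S| = 6 does not divide |G| = 40, so by Lagrange S is not a subgroup.

No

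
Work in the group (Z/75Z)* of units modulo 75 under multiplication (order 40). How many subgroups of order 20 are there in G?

|G| = 40 and 20 | 40, so subgroups of order 20 are possible by Lagrange.
The subgroups of order 20 are: {1, 4, 11, 14, 16, 19, 26, 29, 31, 34, 41, 44, 46, 49, 56, 59, 61, 64, 71, 74}; {1, 4, 7, 13, 16, 19, 22, 28, 31, 34, 37, 43, 46, 49, 52, 58, 61, 64, 67, 73}; {1, 2, 4, 8, 16, 17, 19, 23, 31, 32, 34, 38, 46, 47, 49, 53, 61, 62, 64, 68}.
So G has 3 subgroups of order 20.

3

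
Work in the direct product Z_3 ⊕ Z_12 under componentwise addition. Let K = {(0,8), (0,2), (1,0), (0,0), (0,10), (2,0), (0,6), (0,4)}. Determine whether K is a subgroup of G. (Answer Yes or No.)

|K| = 8 does not divide |G| = 36, so by Lagrange K is not a subgroup.

No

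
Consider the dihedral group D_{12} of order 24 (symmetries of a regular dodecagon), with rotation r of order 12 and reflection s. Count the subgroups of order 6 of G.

|G| = 24 and 6 | 24, so subgroups of order 6 are possible by Lagrange.
The subgroups of order 6 are: {e, r^2, r^4, r^6, r^8, r^10}; {e, r^4, r^8, r^2s, r^6s, r^10s}; {e, r^4, r^8, r^3s, r^7s, r^11s}; {e, r^4, r^8, s, r^4s, r^8s}; … (5 in all).
So G has 5 subgroups of order 6.

5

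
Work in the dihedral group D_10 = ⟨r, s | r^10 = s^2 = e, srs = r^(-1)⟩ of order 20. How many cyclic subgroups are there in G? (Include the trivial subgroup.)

14

A cyclic subgroup of order d is generated by each of its φ(d) elements of order d, so the cyclic subgroups of order d number (#elements of order d)/φ(d).
Cyclic subgroups by order — order 1: 1; order 2: 11; order 5: 1; order 10: 1.
Total: 14.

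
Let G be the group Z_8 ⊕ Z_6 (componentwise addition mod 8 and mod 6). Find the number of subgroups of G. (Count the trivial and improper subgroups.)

22

|G| = 48, so by Lagrange every subgroup order divides 48. Divisors: 1, 2, 3, 4, 6, 8, 12, 16, 24, 48.
Subgroups by order — order 1: 1; order 2: 3; order 3: 1; order 4: 3; order 6: 3; order 8: 3; order 12: 3; order 16: 1; order 24: 3; order 48: 1.
Total: 1 + 3 + 1 + 3 + 3 + 3 + 3 + 1 + 3 + 1 = 22.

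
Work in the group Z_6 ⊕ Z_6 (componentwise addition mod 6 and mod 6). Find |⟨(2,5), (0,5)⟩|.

18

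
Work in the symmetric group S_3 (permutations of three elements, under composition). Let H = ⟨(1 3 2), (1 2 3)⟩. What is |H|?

|⟨(1 3 2)⟩| = 3 and |⟨(1 2 3)⟩| = 3, so |H| is a multiple of lcm(3, 3) = 3 and divides |G| = 6.
Closing under the operation: H = {e, (1 2 3), (1 3 2)}, so |H| = 3.

3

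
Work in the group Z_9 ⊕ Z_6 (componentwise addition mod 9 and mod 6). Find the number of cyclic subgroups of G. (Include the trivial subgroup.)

Group the elements of G by the cyclic subgroup they generate; each cyclic subgroup of order d accounts for φ(d) elements.
Cyclic subgroups by order — order 1: 1; order 2: 1; order 3: 4; order 6: 4; order 9: 3; order 18: 3.
Total: 16.

16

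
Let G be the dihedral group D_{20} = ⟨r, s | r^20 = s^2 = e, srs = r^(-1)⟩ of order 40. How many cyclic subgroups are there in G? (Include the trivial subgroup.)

26

Each element a generates a cyclic subgroup ⟨a⟩; distinct elements may generate the same one (a cyclic group of order d has φ(d) generators).
Cyclic subgroups by order — order 1: 1; order 2: 21; order 4: 1; order 5: 1; order 10: 1; order 20: 1.
Total: 26.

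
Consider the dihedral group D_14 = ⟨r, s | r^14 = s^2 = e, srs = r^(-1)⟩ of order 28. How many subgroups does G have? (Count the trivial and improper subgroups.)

28

|G| = 28, so by Lagrange every subgroup order divides 28. Divisors: 1, 2, 4, 7, 14, 28.
Subgroups by order — order 1: 1; order 2: 15; order 4: 7; order 7: 1; order 14: 3; order 28: 1.
Total: 1 + 15 + 7 + 1 + 3 + 1 = 28.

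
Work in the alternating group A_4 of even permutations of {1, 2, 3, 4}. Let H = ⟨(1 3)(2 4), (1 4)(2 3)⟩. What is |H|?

|⟨(1 3)(2 4)⟩| = 2 and |⟨(1 4)(2 3)⟩| = 2, so |H| is a multiple of lcm(2, 2) = 2 and divides |G| = 12.
Closing under the operation: H = {e, (1 2)(3 4), (1 3)(2 4), (1 4)(2 3)}, so |H| = 4.

4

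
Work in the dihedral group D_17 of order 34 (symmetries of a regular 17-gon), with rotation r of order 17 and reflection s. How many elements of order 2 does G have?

17

Enumerating element orders in G gives 17 elements of order 2.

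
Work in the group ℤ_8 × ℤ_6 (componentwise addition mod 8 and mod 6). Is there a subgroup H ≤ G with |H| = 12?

Yes

12 | 48. A subgroup of order 12 is {(0,0), (0,1), (0,2), (0,3), (0,4), (0,5), (4,0), (4,1), (4,2), (4,3), (4,4), (4,5)}.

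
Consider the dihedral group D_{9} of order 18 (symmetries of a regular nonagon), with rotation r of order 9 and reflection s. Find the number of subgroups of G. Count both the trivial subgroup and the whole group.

16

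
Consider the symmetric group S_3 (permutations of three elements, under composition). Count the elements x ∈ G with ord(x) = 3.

2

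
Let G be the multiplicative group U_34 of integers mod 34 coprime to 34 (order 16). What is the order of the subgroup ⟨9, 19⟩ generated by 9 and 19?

8

|⟨9⟩| = 8 and |⟨19⟩| = 8, so |H| is a multiple of lcm(8, 8) = 8 and divides |G| = 16.
Closing under the operation: H = {1, 9, 13, 15, 19, 21, 25, 33}, so |H| = 8.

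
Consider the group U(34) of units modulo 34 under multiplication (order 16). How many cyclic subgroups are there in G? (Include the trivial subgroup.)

Group the elements of G by the cyclic subgroup they generate; each cyclic subgroup of order d accounts for φ(d) elements.
Cyclic subgroups by order — order 1: 1; order 2: 1; order 4: 1; order 8: 1; order 16: 1.
Total: 5.

5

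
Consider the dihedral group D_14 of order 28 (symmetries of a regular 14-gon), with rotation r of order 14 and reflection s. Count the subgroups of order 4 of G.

|G| = 28 and 4 | 28, so subgroups of order 4 are possible by Lagrange.
The subgroups of order 4 are: {e, r^7, r^3s, r^10s}; {e, r^7, r^4s, r^11s}; {e, r^7, r^5s, r^12s}; {e, r^7, r^6s, r^13s}; … (7 in all).
So G has 7 subgroups of order 4.

7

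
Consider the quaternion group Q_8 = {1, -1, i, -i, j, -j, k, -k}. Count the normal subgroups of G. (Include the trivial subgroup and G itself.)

6

G has 6 subgroups. Checking conjugation-invariance by order — order 1: 1/1 normal; order 2: 1/1 normal; order 4: 3/3 normal; order 8: 1/1 normal.
Total normal subgroups: 6.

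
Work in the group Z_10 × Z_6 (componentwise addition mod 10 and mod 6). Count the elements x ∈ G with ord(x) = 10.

An element (a,b) has order lcm(ord(a), ord(b)); count pairs with lcm equal to 10.
Enumerating gives 12 such elements.

12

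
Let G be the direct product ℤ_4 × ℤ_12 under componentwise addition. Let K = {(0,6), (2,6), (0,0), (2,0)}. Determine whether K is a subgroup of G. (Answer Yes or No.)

Yes

|K| = 4 divides |G| = 48, consistent with Lagrange.
K contains the identity, every element's inverse is in K, and K is closed under +: it is a subgroup.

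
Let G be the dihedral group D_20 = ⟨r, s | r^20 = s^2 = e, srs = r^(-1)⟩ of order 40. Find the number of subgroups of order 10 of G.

5

|G| = 40 and 10 | 40, so subgroups of order 10 are possible by Lagrange.
The subgroups of order 10 are: {e, r^2, r^4, r^6, r^8, r^10, r^12, r^14, r^16, r^18}; {e, r^4, r^8, r^12, r^16, r^2s, r^6s, r^10s, r^14s, r^18s}; {e, r^4, r^8, r^12, r^16, r^3s, r^7s, r^11s, r^15s, r^19s}; {e, r^4, r^8, r^12, r^16, s, r^4s, r^8s, r^12s, r^16s}; … (5 in all).
So G has 5 subgroups of order 10.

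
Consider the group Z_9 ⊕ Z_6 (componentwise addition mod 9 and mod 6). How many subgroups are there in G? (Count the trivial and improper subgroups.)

|G| = 54, so by Lagrange every subgroup order divides 54. Divisors: 1, 2, 3, 6, 9, 18, 27, 54.
Subgroups by order — order 1: 1; order 2: 1; order 3: 4; order 6: 4; order 9: 4; order 18: 4; order 27: 1; order 54: 1.
Total: 1 + 1 + 4 + 4 + 4 + 4 + 1 + 1 = 20.

20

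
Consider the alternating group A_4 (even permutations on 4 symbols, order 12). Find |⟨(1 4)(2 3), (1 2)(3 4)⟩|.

4

|⟨(1 4)(2 3)⟩| = 2 and |⟨(1 2)(3 4)⟩| = 2, so |H| is a multiple of lcm(2, 2) = 2 and divides |G| = 12.
Closing under the operation: H = {e, (1 2)(3 4), (1 3)(2 4), (1 4)(2 3)}, so |H| = 4.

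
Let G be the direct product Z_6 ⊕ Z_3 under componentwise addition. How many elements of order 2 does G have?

An element (a,b) has order lcm(ord(a), ord(b)); count pairs with lcm equal to 2.
Enumerating gives 1 such elements.

1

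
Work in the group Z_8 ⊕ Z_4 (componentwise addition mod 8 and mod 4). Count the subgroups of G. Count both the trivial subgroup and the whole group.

22

|G| = 32, so by Lagrange every subgroup order divides 32. Divisors: 1, 2, 4, 8, 16, 32.
Subgroups by order — order 1: 1; order 2: 3; order 4: 7; order 8: 7; order 16: 3; order 32: 1.
Total: 1 + 3 + 7 + 7 + 3 + 1 = 22.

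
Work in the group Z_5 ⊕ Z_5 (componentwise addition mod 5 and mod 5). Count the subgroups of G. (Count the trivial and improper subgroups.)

|G| = 25, so by Lagrange every subgroup order divides 25. Divisors: 1, 5, 25.
Subgroups by order — order 1: 1; order 5: 6; order 25: 1.
Total: 1 + 6 + 1 = 8.

8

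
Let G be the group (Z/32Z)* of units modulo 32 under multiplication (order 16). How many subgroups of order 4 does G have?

|G| = 16 and 4 | 16, so subgroups of order 4 are possible by Lagrange.
The subgroups of order 4 are: {1, 15, 17, 31}; {1, 7, 17, 23}; {1, 9, 17, 25}.
So G has 3 subgroups of order 4.

3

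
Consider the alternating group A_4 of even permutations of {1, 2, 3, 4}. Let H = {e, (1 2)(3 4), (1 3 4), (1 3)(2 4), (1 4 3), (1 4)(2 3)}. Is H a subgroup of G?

No

Closure fails: (1 4 3) ∘ (1 2)(3 4) = (1 2 4) ∉ H. So H is not a subgroup.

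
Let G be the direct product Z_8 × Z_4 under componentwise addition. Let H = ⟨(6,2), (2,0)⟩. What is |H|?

|⟨(6,2)⟩| = 4 and |⟨(2,0)⟩| = 4, so |H| is a multiple of lcm(4, 4) = 4 and divides |G| = 32.
Closing under the operation: H = {(0,0), (0,2), (2,0), (2,2), (4,0), (4,2), (6,0), (6,2)}, so |H| = 8.

8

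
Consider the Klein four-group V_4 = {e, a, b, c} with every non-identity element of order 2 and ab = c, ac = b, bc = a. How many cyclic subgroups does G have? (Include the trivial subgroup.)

4

A cyclic subgroup of order d is generated by each of its φ(d) elements of order d, so the cyclic subgroups of order d number (#elements of order d)/φ(d).
Cyclic subgroups by order — order 1: 1; order 2: 3.
Total: 4.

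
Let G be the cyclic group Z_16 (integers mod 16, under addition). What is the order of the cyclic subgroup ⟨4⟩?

In Z_16, the order of an element a is n/gcd(a, n).
gcd(4, 16) = 4, so |⟨4⟩| = 16/4 = 4.

4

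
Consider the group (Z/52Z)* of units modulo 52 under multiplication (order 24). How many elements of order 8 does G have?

0

No element of G has order 8 (even though 8 | 24).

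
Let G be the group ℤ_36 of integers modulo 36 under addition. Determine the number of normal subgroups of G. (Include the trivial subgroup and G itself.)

G is abelian, so every subgroup is normal.
G has 9 subgroups in total, hence 9 normal subgroups.

9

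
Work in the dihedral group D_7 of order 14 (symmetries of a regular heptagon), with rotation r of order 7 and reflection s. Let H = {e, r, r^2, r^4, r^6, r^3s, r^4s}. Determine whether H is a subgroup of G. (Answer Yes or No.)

No

r^4 ∈ H but its inverse r^3 ∉ H, so H is not a subgroup.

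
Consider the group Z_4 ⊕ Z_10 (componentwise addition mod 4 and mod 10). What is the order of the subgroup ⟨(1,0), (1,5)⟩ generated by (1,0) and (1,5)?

|⟨(1,0)⟩| = 4 and |⟨(1,5)⟩| = 4, so |H| is a multiple of lcm(4, 4) = 4 and divides |G| = 40.
Closing under the operation: H = {(0,0), (0,5), (1,0), (1,5), (2,0), (2,5), (3,0), (3,5)}, so |H| = 8.

8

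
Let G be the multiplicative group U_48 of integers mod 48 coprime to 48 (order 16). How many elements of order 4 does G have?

8

The elements of order 4 are: 5, 11, 13, 19, 29, 35, 37, 43.
That's 8.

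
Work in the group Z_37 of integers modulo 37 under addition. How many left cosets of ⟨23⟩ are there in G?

|⟨23⟩| = 37 and |G| = 37.
By Lagrange, [G : H] = |G|/|H| = 37/37 = 1.

1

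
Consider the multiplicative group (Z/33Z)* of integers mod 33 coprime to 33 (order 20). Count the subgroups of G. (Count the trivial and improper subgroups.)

10

|G| = 20, so by Lagrange every subgroup order divides 20. Divisors: 1, 2, 4, 5, 10, 20.
Subgroups by order — order 1: 1; order 2: 3; order 4: 1; order 5: 1; order 10: 3; order 20: 1.
Total: 1 + 3 + 1 + 1 + 3 + 1 = 10.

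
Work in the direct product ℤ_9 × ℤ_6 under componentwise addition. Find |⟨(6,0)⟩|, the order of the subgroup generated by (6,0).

3

The order of (6,0) in Z_9 × Z_6 is lcm(ord(6) in Z_9, ord(0) in Z_6).
ord(6) = 3 and ord(0) = 1, so |⟨(6,0)⟩| = lcm(3, 1) = 3.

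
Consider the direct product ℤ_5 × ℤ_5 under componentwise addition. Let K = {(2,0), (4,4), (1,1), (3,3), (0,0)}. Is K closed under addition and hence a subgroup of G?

(3,3) ∈ K but its inverse (2,2) ∉ K, so K is not a subgroup.

No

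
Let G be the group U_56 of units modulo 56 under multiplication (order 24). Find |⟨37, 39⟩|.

12

|⟨37⟩| = 6 and |⟨39⟩| = 6, so |H| is a multiple of lcm(6, 6) = 6 and divides |G| = 24.
Closing under the operation: H = {1, 9, 11, 15, 23, 25, 29, 37, 39, 43, 51, 53}, so |H| = 12.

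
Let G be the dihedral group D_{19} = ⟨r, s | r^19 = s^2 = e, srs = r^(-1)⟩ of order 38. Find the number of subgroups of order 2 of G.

|G| = 38 and 2 | 38, so subgroups of order 2 are possible by Lagrange.
The subgroups of order 2 are: {e, r^10s}; {e, r^11s}; {e, r^12s}; {e, r^13s}; … (19 in all).
So G has 19 subgroups of order 2.

19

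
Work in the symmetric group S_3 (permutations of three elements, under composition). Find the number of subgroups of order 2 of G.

|G| = 6 and 2 | 6, so subgroups of order 2 are possible by Lagrange.
The subgroups of order 2 are: {e, (1 2)}; {e, (1 3)}; {e, (2 3)}.
So G has 3 subgroups of order 2.

3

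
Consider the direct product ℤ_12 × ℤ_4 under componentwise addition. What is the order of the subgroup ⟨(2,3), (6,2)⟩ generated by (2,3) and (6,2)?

24

|⟨(2,3)⟩| = 12 and |⟨(6,2)⟩| = 2, so |H| is a multiple of lcm(12, 2) = 12 and divides |G| = 48.
Closing under the operation: H = {(0,0), (0,1), (0,2), (0,3), (2,0), (2,1), (2,2), (2,3), (4,0), (4,1), (4,2), (4,3), (6,0), (6,1), (6,2), (6,3), (8,0), (8,1), (8,2), (8,3), (10,0), (10,1), (10,2), (10,3)}, so |H| = 24.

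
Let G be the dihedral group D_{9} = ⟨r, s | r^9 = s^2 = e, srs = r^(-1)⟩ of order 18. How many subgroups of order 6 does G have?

3

|G| = 18 and 6 | 18, so subgroups of order 6 are possible by Lagrange.
The subgroups of order 6 are: {e, r^3, r^6, r^2s, r^5s, r^8s}; {e, r^3, r^6, s, r^3s, r^6s}; {e, r^3, r^6, rs, r^4s, r^7s}.
So G has 3 subgroups of order 6.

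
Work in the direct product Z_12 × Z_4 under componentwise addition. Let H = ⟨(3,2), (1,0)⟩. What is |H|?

24

|⟨(3,2)⟩| = 4 and |⟨(1,0)⟩| = 12, so |H| is a multiple of lcm(4, 12) = 12 and divides |G| = 48.
Closing under the operation: H = {(0,0), (0,2), (1,0), (1,2), (2,0), (2,2), (3,0), (3,2), (4,0), (4,2), (5,0), (5,2), (6,0), (6,2), (7,0), (7,2), (8,0), (8,2), (9,0), (9,2), (10,0), (10,2), (11,0), (11,2)}, so |H| = 24.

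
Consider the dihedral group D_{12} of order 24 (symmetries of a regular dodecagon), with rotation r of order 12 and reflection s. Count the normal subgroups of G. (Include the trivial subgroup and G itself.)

G has 34 subgroups. Checking conjugation-invariance by order — order 1: 1/1 normal; order 2: 1/13 normal; order 3: 1/1 normal; order 4: 1/7 normal; order 6: 1/5 normal; order 8: 0/3 normal; order 12: 3/3 normal; order 24: 1/1 normal.
Total normal subgroups: 9.

9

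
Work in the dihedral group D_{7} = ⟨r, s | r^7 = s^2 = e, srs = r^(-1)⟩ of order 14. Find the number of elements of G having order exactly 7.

The elements of order 7 are: r, r^2, r^3, r^4, r^5, r^6.
That's 6.

6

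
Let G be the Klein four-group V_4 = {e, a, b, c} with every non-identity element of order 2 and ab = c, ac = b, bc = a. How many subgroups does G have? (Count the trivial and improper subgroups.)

5

|G| = 4, so by Lagrange every subgroup order divides 4. Divisors: 1, 2, 4.
Subgroups by order — order 1: 1; order 2: 3; order 4: 1.
Total: 1 + 3 + 1 = 5.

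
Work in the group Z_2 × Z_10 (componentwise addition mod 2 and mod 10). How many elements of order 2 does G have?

3

An element (a,b) has order lcm(ord(a), ord(b)); count pairs with lcm equal to 2.
Enumerating gives 3 such elements.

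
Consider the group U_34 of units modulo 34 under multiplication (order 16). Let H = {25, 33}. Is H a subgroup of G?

No

The identity 1 ∉ H, so H is not a subgroup.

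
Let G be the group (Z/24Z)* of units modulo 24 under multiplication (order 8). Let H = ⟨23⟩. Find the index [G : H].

|⟨23⟩| = 2 and |G| = 8.
By Lagrange, [G : H] = |G|/|H| = 8/2 = 4.

4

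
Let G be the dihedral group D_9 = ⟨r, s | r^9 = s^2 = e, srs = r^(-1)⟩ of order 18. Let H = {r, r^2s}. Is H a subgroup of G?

The identity e ∉ H, so H is not a subgroup.

No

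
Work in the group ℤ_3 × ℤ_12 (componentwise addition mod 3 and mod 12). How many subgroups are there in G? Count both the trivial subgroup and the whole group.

18

|G| = 36, so by Lagrange every subgroup order divides 36. Divisors: 1, 2, 3, 4, 6, 9, 12, 18, 36.
Subgroups by order — order 1: 1; order 2: 1; order 3: 4; order 4: 1; order 6: 4; order 9: 1; order 12: 4; order 18: 1; order 36: 1.
Total: 1 + 1 + 4 + 1 + 4 + 1 + 4 + 1 + 1 = 18.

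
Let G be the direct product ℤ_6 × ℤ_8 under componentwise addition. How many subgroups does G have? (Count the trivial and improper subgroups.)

22

|G| = 48, so by Lagrange every subgroup order divides 48. Divisors: 1, 2, 3, 4, 6, 8, 12, 16, 24, 48.
Subgroups by order — order 1: 1; order 2: 3; order 3: 1; order 4: 3; order 6: 3; order 8: 3; order 12: 3; order 16: 1; order 24: 3; order 48: 1.
Total: 1 + 3 + 1 + 3 + 3 + 3 + 3 + 1 + 3 + 1 = 22.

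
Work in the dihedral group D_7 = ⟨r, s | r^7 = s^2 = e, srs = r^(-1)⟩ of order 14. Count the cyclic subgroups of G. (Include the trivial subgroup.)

Each element a generates a cyclic subgroup ⟨a⟩; distinct elements may generate the same one (a cyclic group of order d has φ(d) generators).
Cyclic subgroups by order — order 1: 1; order 2: 7; order 7: 1.
Total: 9.

9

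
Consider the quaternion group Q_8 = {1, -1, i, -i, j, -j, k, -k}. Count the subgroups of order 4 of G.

|G| = 8 and 4 | 8, so subgroups of order 4 are possible by Lagrange.
The subgroups of order 4 are: {1, -1, i, -i}; {1, -1, j, -j}; {1, -1, k, -k}.
So G has 3 subgroups of order 4.

3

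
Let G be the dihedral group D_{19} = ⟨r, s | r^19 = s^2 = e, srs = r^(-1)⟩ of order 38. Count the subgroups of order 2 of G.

|G| = 38 and 2 | 38, so subgroups of order 2 are possible by Lagrange.
The subgroups of order 2 are: {e, r^10s}; {e, r^11s}; {e, r^12s}; {e, r^13s}; … (19 in all).
So G has 19 subgroups of order 2.

19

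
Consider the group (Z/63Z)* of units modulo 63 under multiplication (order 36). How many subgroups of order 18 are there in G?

3

|G| = 36 and 18 | 36, so subgroups of order 18 are possible by Lagrange.
The subgroups of order 18 are: {1, 4, 10, 13, 16, 19, 22, 25, 31, 34, 37, 40, 43, 46, 52, 55, 58, 61}; {1, 2, 4, 8, 11, 16, 22, 23, 25, 29, 32, 37, 43, 44, 46, 50, 53, 58}; {1, 4, 5, 16, 17, 20, 22, 25, 26, 37, 38, 41, 43, 46, 47, 58, 59, 62}.
So G has 3 subgroups of order 18.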